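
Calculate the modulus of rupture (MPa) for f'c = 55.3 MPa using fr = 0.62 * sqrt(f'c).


fr = 0.62 * sqrt(55.3)
= 4.611 MPa

4.611


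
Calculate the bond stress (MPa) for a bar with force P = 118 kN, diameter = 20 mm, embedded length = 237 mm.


u = P / (pi * db * ld)
= 118 * 1000 / (pi * 20 * 237)
= 7.924 MPa

7.924


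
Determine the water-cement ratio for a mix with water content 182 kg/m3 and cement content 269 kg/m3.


w/c = water / cement
w/c = 182 / 269 = 0.677

0.677


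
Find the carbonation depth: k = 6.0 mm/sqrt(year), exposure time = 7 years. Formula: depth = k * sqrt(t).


depth = k * sqrt(t)
= 6.0 * sqrt(7)
= 15.87 mm

15.87


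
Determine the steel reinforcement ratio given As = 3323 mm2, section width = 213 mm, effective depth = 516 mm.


rho = As / (b * d)
= 3323 / (213 * 516)
= 0.0302

0.0302


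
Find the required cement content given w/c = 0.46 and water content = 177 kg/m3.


Cement = water / (w/c)
= 177 / 0.46
= 384.8 kg/m3

384.8


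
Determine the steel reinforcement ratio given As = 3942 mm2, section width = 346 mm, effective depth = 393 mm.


rho = As / (b * d)
= 3942 / (346 * 393)
= 0.029

0.029


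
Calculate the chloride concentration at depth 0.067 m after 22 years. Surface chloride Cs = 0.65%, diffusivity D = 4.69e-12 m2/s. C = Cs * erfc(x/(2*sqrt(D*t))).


t_seconds = 22 * 365.25 * 24 * 3600 = 694267200.0 s
arg = 0.067 / (2 * sqrt(4.69e-12 * 694267200.0))
= 0.5871
erfc(0.5871) = 0.4064
C = 0.65 * 0.4064 = 0.2642%

0.2642


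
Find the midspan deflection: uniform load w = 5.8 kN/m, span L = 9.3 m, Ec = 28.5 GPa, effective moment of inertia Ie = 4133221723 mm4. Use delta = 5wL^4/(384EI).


Convert: L = 9.3 m = 9300 mm, Ec = 28.5 GPa = 28500 MPa
delta = 5 * 5.8 * 9300^4 / (384 * 28500 * 4133221723)
= 4.8 mm

4.8


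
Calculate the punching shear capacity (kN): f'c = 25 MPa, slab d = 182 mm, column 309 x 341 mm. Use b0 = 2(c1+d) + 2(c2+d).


b0 = 2*(309 + 182) + 2*(341 + 182) = 2028 mm
Vc = 0.33 * sqrt(25) * 2028 * 182 / 1000
= 609.01 kN

609.01


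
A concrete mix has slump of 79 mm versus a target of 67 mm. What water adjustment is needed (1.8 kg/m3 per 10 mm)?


Difference = 67 - 79 = -12 mm
Water adjustment = -12 * 1.8 / 10 = -2.2 kg/m3

-2.2


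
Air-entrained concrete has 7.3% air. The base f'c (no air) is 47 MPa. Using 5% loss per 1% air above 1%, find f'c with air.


Strength loss = (7.3 - 1) * 5 = 31.5%
f'c = 47 * (1 - 31.5/100)
= 32.2 MPa

32.2


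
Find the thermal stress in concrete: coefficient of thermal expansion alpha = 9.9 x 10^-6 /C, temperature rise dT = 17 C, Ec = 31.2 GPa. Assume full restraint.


sigma = alpha * dT * Ec
= 9.9e-6 * 17 * 31.2 * 1000
= 5.251 MPa

5.251


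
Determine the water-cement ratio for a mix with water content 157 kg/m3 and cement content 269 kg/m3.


w/c = water / cement
w/c = 157 / 269 = 0.584

0.584


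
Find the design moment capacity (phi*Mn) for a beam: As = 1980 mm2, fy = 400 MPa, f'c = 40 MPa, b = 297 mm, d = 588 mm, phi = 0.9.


a = As * fy / (0.85 * f'c * b)
= 1980 * 400 / (0.85 * 40 * 297)
= 78.4314 mm
Mn = As * fy * (d - a/2) / 10^6
= 434.6372 kN-m
phi*Mn = 0.9 * 434.6372 = 391.17 kN-m

391.17


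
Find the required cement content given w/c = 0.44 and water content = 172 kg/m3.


Cement = water / (w/c)
= 172 / 0.44
= 390.9 kg/m3

390.9


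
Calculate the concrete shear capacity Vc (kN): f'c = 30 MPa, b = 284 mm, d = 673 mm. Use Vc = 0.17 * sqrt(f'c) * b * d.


Vc = 0.17 * sqrt(30) * 284 * 673 / 1000
= 177.97 kN

177.97


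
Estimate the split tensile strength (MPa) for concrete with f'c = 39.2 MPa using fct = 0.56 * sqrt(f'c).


fct = 0.56 * sqrt(39.2)
= 0.56 * 6.261
= 3.506 MPa

3.506


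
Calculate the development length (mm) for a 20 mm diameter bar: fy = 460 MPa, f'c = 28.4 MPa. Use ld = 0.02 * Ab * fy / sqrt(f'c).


Ab = pi * 20^2 / 4 = 314.159 mm2
ld = 0.02 * 314.159 * 460 / sqrt(28.4)
= 542.3 mm

542.3


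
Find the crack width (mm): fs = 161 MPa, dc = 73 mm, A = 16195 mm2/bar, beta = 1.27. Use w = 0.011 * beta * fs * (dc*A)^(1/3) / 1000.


w = 0.011 * beta * fs * (dc * A)^(1/3) / 1000
= 0.011 * 1.27 * 161 * (73 * 16195)^(1/3) / 1000
= 0.238 mm

0.238


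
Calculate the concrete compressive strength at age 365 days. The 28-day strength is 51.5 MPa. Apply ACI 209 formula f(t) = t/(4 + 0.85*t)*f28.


f(365) = 365 / (4 + 0.85 * 365) * 51.5
= 365 / 314.25 * 51.5
= 59.82 MPa

59.82


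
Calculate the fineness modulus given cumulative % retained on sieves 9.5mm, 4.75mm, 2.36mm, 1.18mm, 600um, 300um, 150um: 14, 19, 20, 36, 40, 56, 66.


FM = sum(cumulative % retained) / 100
= 251 / 100
= 2.51

2.51


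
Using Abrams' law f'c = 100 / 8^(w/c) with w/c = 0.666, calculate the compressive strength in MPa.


f'c = 100 / 8^0.666
= 100 / 3.994
= 25.03 MPa

25.03


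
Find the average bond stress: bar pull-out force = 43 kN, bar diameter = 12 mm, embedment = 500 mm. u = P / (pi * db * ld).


u = P / (pi * db * ld)
= 43 * 1000 / (pi * 12 * 500)
= 2.281 MPa

2.281


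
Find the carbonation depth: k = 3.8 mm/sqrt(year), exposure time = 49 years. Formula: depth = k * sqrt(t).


depth = k * sqrt(t)
= 3.8 * sqrt(49)
= 26.6 mm

26.6


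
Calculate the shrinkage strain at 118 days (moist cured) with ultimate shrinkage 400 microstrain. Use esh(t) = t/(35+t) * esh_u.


esh(118) = 118 / (35 + 118) * 400
= 118 / 153 * 400
= 308.5 microstrain

308.5


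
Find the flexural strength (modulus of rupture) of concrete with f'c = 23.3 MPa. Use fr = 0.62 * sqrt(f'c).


fr = 0.62 * sqrt(23.3)
= 2.993 MPa

2.993


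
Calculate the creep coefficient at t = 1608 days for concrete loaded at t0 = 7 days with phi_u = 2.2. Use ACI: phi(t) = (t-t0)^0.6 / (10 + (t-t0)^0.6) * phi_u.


dt = 1608 - 7 = 1601
phi = 1601^0.6 / (10 + 1601^0.6) * 2.2
= 1.965

1.965


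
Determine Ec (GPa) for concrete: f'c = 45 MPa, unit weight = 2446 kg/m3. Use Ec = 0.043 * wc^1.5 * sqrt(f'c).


Ec = 0.043 * 2446^1.5 * sqrt(45) / 1000
= 34.89 GPa

34.89


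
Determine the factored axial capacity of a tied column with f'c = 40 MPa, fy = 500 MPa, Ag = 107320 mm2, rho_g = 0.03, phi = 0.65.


Ast = rho * Ag = 0.03 * 107320 = 3219.6 mm2
phi*Pn = 0.65 * 0.80 * (0.85 * 40 * (107320 - 3219.6) + 500 * 3219.6) / 1000
= 2677.59 kN

2677.59


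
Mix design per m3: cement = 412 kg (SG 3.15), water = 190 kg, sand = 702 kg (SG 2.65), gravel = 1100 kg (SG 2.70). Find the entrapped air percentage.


Vol cement = 412 / (3.15 * 1000) = 0.130794 m3
Vol water = 190 / 1000 = 0.19 m3
Vol sand = 702 / (2.65 * 1000) = 0.264906 m3
Vol gravel = 1100 / (2.70 * 1000) = 0.407407 m3
Total solid + water volume = 0.993107 m3
Air = (1 - 0.993107) * 100 = 0.69%

0.69


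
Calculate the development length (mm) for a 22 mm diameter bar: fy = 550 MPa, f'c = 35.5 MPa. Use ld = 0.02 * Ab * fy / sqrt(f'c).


Ab = pi * 22^2 / 4 = 380.133 mm2
ld = 0.02 * 380.133 * 550 / sqrt(35.5)
= 701.8 mm

701.8


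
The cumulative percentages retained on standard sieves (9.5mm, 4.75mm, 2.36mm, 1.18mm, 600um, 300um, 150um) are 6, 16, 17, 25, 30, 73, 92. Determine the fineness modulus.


FM = sum(cumulative % retained) / 100
= 259 / 100
= 2.59

2.59


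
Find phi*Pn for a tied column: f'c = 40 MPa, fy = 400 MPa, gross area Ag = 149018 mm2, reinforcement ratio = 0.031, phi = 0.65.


Ast = rho * Ag = 0.031 * 149018 = 4619.558 mm2
phi*Pn = 0.65 * 0.80 * (0.85 * 40 * (149018 - 4619.558) + 400 * 4619.558) / 1000
= 3513.83 kN

3513.83


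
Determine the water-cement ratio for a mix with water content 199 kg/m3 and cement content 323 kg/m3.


w/c = water / cement
w/c = 199 / 323 = 0.616

0.616


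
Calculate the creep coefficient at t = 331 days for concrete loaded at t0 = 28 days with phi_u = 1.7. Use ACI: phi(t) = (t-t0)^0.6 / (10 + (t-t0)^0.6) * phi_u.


dt = 331 - 28 = 303
phi = 303^0.6 / (10 + 303^0.6) * 1.7
= 1.284

1.284


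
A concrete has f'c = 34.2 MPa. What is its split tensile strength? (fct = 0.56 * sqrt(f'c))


fct = 0.56 * sqrt(34.2)
= 0.56 * 5.848
= 3.275 MPa

3.275


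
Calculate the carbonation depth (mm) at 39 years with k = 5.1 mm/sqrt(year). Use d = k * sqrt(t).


depth = k * sqrt(t)
= 5.1 * sqrt(39)
= 31.85 mm

31.85


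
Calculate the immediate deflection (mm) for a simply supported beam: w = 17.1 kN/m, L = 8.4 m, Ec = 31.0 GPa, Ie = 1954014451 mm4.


Convert: L = 8.4 m = 8400 mm, Ec = 31.0 GPa = 31000 MPa
delta = 5 * 17.1 * 8400^4 / (384 * 31000 * 1954014451)
= 18.3 mm

18.3


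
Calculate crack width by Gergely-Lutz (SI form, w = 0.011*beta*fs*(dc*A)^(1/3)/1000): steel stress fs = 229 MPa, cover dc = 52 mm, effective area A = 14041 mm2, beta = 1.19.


w = 0.011 * beta * fs * (dc * A)^(1/3) / 1000
= 0.011 * 1.19 * 229 * (52 * 14041)^(1/3) / 1000
= 0.27 mm

0.27


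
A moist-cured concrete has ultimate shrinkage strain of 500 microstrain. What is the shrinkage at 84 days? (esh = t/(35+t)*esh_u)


esh(84) = 84 / (35 + 84) * 500
= 84 / 119 * 500
= 352.9 microstrain

352.9


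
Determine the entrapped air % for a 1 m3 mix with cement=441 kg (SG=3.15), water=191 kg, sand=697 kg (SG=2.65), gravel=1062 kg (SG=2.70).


Vol cement = 441 / (3.15 * 1000) = 0.14 m3
Vol water = 191 / 1000 = 0.191 m3
Vol sand = 697 / (2.65 * 1000) = 0.263019 m3
Vol gravel = 1062 / (2.70 * 1000) = 0.393333 m3
Total solid + water volume = 0.987352 m3
Air = (1 - 0.987352) * 100 = 1.26%

1.26


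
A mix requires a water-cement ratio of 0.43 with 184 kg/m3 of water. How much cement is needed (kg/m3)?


Cement = water / (w/c)
= 184 / 0.43
= 427.9 kg/m3

427.9


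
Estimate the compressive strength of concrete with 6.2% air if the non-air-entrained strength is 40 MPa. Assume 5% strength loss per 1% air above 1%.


Strength loss = (6.2 - 1) * 5 = 26.0%
f'c = 40 * (1 - 26.0/100)
= 29.6 MPa

29.6


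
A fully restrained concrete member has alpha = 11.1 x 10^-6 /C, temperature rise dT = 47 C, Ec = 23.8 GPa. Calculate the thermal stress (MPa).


sigma = alpha * dT * Ec
= 11.1e-6 * 47 * 23.8 * 1000
= 12.416 MPa

12.416


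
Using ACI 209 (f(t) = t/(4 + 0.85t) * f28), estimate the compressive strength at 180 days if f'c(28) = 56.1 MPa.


f(180) = 180 / (4 + 0.85 * 180) * 56.1
= 180 / 157.0 * 56.1
= 64.32 MPa

64.32


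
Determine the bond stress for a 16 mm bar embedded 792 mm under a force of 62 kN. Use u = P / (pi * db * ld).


u = P / (pi * db * ld)
= 62 * 1000 / (pi * 16 * 792)
= 1.557 MPa

1.557


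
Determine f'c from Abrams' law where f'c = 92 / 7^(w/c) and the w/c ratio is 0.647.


f'c = 92 / 7^0.647
= 92 / 3.522
= 26.12 MPa

26.12


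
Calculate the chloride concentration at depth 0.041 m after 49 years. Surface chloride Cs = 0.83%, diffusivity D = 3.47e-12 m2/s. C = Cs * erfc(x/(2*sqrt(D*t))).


t_seconds = 49 * 365.25 * 24 * 3600 = 1546322400.0 s
arg = 0.041 / (2 * sqrt(3.47e-12 * 1546322400.0))
= 0.2799
erfc(0.2799) = 0.6923
C = 0.83 * 0.6923 = 0.5746%

0.5746


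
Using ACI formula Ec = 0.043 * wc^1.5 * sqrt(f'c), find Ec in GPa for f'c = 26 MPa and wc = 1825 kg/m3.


Ec = 0.043 * 1825^1.5 * sqrt(26) / 1000
= 17.09 GPa

17.09


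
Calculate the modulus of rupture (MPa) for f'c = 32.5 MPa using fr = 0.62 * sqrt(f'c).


fr = 0.62 * sqrt(32.5)
= 3.535 MPa

3.535


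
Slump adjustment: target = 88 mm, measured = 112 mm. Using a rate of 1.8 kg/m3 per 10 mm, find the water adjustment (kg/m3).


Difference = 88 - 112 = -24 mm
Water adjustment = -24 * 1.8 / 10 = -4.3 kg/m3

-4.3


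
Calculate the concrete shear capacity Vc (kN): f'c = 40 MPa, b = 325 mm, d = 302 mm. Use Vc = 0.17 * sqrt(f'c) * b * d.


Vc = 0.17 * sqrt(40) * 325 * 302 / 1000
= 105.53 kN

105.53


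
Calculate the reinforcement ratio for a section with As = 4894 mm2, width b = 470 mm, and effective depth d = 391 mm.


rho = As / (b * d)
= 4894 / (470 * 391)
= 0.0266

0.0266


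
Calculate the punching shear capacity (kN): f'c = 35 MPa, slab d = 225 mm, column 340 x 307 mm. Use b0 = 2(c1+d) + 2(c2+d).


b0 = 2*(340 + 225) + 2*(307 + 225) = 2194 mm
Vc = 0.33 * sqrt(35) * 2194 * 225 / 1000
= 963.76 kN

963.76


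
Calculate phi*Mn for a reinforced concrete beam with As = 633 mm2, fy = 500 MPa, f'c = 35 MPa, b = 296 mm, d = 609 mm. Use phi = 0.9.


a = As * fy / (0.85 * f'c * b)
= 633 * 500 / (0.85 * 35 * 296)
= 35.9414 mm
Mn = As * fy * (d - a/2) / 10^6
= 187.0608 kN-m
phi*Mn = 0.9 * 187.0608 = 168.35 kN-m

168.35


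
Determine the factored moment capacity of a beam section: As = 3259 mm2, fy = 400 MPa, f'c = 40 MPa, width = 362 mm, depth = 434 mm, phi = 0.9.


a = As * fy / (0.85 * f'c * b)
= 3259 * 400 / (0.85 * 40 * 362)
= 105.9149 mm
Mn = As * fy * (d - a/2) / 10^6
= 496.7271 kN-m
phi*Mn = 0.9 * 496.7271 = 447.05 kN-m

447.05


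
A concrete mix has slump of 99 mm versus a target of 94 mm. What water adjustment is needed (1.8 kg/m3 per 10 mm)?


Difference = 94 - 99 = -5 mm
Water adjustment = -5 * 1.8 / 10 = -0.9 kg/m3

-0.9


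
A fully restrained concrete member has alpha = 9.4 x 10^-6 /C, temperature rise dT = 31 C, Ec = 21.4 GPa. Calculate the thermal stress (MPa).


sigma = alpha * dT * Ec
= 9.4e-6 * 31 * 21.4 * 1000
= 6.236 MPa

6.236


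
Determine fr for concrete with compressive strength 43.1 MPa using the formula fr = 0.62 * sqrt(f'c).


fr = 0.62 * sqrt(43.1)
= 4.07 MPa

4.07


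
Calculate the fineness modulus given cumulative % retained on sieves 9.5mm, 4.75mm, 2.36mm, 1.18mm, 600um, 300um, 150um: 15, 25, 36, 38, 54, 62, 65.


FM = sum(cumulative % retained) / 100
= 295 / 100
= 2.95

2.95


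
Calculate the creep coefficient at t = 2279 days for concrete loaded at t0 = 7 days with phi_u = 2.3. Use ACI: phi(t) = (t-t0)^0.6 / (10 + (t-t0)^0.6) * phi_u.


dt = 2279 - 7 = 2272
phi = 2272^0.6 / (10 + 2272^0.6) * 2.3
= 2.097

2.097


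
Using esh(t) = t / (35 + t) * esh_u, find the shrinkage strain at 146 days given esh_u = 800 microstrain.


esh(146) = 146 / (35 + 146) * 800
= 146 / 181 * 800
= 645.3 microstrain

645.3


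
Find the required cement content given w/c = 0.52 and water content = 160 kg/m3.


Cement = water / (w/c)
= 160 / 0.52
= 307.7 kg/m3

307.7


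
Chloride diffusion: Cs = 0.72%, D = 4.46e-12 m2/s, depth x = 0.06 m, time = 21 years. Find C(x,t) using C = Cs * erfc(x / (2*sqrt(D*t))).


t_seconds = 21 * 365.25 * 24 * 3600 = 662709600.0 s
arg = 0.06 / (2 * sqrt(4.46e-12 * 662709600.0))
= 0.5518
erfc(0.5518) = 0.4352
C = 0.72 * 0.4352 = 0.3133%

0.3133


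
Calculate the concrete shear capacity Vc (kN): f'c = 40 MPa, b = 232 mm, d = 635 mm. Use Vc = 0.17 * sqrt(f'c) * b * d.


Vc = 0.17 * sqrt(40) * 232 * 635 / 1000
= 158.39 kN

158.39


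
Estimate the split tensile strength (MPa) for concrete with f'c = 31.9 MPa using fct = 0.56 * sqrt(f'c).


fct = 0.56 * sqrt(31.9)
= 0.56 * 5.648
= 3.163 MPa

3.163


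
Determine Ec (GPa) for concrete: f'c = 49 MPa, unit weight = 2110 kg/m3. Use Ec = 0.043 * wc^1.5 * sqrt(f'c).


Ec = 0.043 * 2110^1.5 * sqrt(49) / 1000
= 29.17 GPa

29.17


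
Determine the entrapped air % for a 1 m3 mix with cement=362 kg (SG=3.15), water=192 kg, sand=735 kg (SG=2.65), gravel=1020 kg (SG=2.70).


Vol cement = 362 / (3.15 * 1000) = 0.114921 m3
Vol water = 192 / 1000 = 0.192 m3
Vol sand = 735 / (2.65 * 1000) = 0.277358 m3
Vol gravel = 1020 / (2.70 * 1000) = 0.377778 m3
Total solid + water volume = 0.962057 m3
Air = (1 - 0.962057) * 100 = 3.79%

3.79


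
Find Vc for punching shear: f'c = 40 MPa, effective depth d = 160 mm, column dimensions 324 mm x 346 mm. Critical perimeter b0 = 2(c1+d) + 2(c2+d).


b0 = 2*(324 + 160) + 2*(346 + 160) = 1980 mm
Vc = 0.33 * sqrt(40) * 1980 * 160 / 1000
= 661.19 kN

661.19


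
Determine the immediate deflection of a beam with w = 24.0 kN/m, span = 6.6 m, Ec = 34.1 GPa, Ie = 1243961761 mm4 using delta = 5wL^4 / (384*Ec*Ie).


Convert: L = 6.6 m = 6600 mm, Ec = 34.1 GPa = 34100 MPa
delta = 5 * 24.0 * 6600^4 / (384 * 34100 * 1243961761)
= 13.98 mm

13.98


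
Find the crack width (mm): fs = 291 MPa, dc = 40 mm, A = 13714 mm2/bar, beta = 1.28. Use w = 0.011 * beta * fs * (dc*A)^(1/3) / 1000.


w = 0.011 * beta * fs * (dc * A)^(1/3) / 1000
= 0.011 * 1.28 * 291 * (40 * 13714)^(1/3) / 1000
= 0.335 mm

0.335


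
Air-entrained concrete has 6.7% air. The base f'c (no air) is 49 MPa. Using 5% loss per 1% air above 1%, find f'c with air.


Strength loss = (6.7 - 1) * 5 = 28.5%
f'c = 49 * (1 - 28.5/100)
= 35.04 MPa

35.04


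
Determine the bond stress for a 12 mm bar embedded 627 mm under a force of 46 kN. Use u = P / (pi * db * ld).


u = P / (pi * db * ld)
= 46 * 1000 / (pi * 12 * 627)
= 1.946 MPa

1.946


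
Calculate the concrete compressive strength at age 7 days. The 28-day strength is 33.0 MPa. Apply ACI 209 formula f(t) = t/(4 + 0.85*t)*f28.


f(7) = 7 / (4 + 0.85 * 7) * 33.0
= 7 / 9.95 * 33.0
= 23.22 MPa

23.22


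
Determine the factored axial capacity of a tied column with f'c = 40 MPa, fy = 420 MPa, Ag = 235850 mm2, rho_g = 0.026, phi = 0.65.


Ast = rho * Ag = 0.026 * 235850 = 6132.1 mm2
phi*Pn = 0.65 * 0.80 * (0.85 * 40 * (235850 - 6132.1) + 420 * 6132.1) / 1000
= 5400.66 kN

5400.66


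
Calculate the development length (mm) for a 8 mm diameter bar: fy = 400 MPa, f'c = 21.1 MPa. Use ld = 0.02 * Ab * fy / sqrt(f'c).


Ab = pi * 8^2 / 4 = 50.265 mm2
ld = 0.02 * 50.265 * 400 / sqrt(21.1)
= 87.5 mm

87.5


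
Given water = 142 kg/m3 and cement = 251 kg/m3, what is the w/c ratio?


w/c = water / cement
w/c = 142 / 251 = 0.566

0.566


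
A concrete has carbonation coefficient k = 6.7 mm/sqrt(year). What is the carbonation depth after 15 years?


depth = k * sqrt(t)
= 6.7 * sqrt(15)
= 25.95 mm

25.95


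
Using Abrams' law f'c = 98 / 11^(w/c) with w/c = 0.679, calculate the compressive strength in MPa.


f'c = 98 / 11^0.679
= 98 / 5.095
= 19.24 MPa

19.24


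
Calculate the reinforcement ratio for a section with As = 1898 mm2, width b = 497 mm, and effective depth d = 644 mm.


rho = As / (b * d)
= 1898 / (497 * 644)
= 0.0059

0.0059


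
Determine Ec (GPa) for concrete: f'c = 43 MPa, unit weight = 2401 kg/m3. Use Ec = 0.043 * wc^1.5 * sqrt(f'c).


Ec = 0.043 * 2401^1.5 * sqrt(43) / 1000
= 33.17 GPa

33.17


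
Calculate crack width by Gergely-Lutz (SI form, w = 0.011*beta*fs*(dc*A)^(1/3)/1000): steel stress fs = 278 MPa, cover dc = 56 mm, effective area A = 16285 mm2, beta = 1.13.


w = 0.011 * beta * fs * (dc * A)^(1/3) / 1000
= 0.011 * 1.13 * 278 * (56 * 16285)^(1/3) / 1000
= 0.335 mm

0.335


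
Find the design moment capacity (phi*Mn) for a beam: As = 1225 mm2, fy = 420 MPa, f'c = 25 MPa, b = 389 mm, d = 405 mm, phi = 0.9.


a = As * fy / (0.85 * f'c * b)
= 1225 * 420 / (0.85 * 25 * 389)
= 62.241 mm
Mn = As * fy * (d - a/2) / 10^6
= 192.361 kN-m
phi*Mn = 0.9 * 192.361 = 173.12 kN-m

173.12


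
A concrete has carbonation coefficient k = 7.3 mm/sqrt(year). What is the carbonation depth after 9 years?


depth = k * sqrt(t)
= 7.3 * sqrt(9)
= 21.9 mm

21.9


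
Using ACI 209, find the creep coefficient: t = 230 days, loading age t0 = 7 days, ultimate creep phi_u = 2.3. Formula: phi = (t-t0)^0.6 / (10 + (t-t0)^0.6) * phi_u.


dt = 230 - 7 = 223
phi = 223^0.6 / (10 + 223^0.6) * 2.3
= 1.655

1.655


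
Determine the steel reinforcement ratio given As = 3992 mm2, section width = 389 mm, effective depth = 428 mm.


rho = As / (b * d)
= 3992 / (389 * 428)
= 0.024

0.024


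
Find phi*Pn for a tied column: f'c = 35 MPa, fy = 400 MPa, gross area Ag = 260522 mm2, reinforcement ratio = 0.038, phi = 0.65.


Ast = rho * Ag = 0.038 * 260522 = 9899.836 mm2
phi*Pn = 0.65 * 0.80 * (0.85 * 35 * (260522 - 9899.836) + 400 * 9899.836) / 1000
= 5936.29 kN

5936.29


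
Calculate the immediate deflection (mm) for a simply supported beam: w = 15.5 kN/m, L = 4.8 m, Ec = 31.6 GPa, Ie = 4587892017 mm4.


Convert: L = 4.8 m = 4800 mm, Ec = 31.6 GPa = 31600 MPa
delta = 5 * 15.5 * 4800^4 / (384 * 31600 * 4587892017)
= 0.74 mm

0.74


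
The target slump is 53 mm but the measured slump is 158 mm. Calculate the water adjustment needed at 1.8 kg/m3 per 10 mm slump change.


Difference = 53 - 158 = -105 mm
Water adjustment = -105 * 1.8 / 10 = -18.9 kg/m3

-18.9


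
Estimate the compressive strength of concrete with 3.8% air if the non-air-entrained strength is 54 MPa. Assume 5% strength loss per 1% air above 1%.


Strength loss = (3.8 - 1) * 5 = 14.0%
f'c = 54 * (1 - 14.0/100)
= 46.44 MPa

46.44


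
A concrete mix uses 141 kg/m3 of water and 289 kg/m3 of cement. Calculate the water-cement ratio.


w/c = water / cement
w/c = 141 / 289 = 0.488

0.488


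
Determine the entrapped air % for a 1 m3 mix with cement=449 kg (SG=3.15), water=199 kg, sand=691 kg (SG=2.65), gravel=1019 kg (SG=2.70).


Vol cement = 449 / (3.15 * 1000) = 0.14254 m3
Vol water = 199 / 1000 = 0.199 m3
Vol sand = 691 / (2.65 * 1000) = 0.260755 m3
Vol gravel = 1019 / (2.70 * 1000) = 0.377407 m3
Total solid + water volume = 0.979702 m3
Air = (1 - 0.979702) * 100 = 2.03%

2.03


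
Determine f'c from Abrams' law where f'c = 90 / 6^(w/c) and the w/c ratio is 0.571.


f'c = 90 / 6^0.571
= 90 / 2.782
= 32.35 MPa

32.35


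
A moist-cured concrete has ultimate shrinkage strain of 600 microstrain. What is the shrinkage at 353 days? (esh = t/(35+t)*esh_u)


esh(353) = 353 / (35 + 353) * 600
= 353 / 388 * 600
= 545.9 microstrain

545.9


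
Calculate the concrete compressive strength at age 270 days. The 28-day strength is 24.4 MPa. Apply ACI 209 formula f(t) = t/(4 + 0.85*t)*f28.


f(270) = 270 / (4 + 0.85 * 270) * 24.4
= 270 / 233.5 * 24.4
= 28.21 MPa

28.21


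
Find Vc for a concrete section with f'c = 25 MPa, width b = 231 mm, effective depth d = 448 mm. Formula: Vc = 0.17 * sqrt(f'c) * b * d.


Vc = 0.17 * sqrt(25) * 231 * 448 / 1000
= 87.96 kN

87.96


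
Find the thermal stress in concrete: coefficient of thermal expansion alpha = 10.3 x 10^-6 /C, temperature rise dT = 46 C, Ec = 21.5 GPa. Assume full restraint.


sigma = alpha * dT * Ec
= 10.3e-6 * 46 * 21.5 * 1000
= 10.187 MPa

10.187


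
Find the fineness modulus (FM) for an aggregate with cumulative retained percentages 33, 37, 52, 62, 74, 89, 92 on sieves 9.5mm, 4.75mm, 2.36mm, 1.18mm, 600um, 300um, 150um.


FM = sum(cumulative % retained) / 100
= 439 / 100
= 4.39

4.39


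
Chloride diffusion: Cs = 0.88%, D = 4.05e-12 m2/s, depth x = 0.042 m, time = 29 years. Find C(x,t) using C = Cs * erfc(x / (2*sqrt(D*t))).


t_seconds = 29 * 365.25 * 24 * 3600 = 915170400.0 s
arg = 0.042 / (2 * sqrt(4.05e-12 * 915170400.0))
= 0.3449
erfc(0.3449) = 0.6257
C = 0.88 * 0.6257 = 0.5506%

0.5506


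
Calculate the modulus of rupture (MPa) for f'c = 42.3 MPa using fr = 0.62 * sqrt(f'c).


fr = 0.62 * sqrt(42.3)
= 4.032 MPa

4.032


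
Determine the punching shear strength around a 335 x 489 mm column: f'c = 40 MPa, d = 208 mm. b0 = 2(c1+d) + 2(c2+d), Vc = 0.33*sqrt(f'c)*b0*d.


b0 = 2*(335 + 208) + 2*(489 + 208) = 2480 mm
Vc = 0.33 * sqrt(40) * 2480 * 208 / 1000
= 1076.61 kN

1076.61


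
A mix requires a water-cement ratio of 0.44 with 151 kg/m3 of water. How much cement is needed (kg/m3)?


Cement = water / (w/c)
= 151 / 0.44
= 343.2 kg/m3

343.2


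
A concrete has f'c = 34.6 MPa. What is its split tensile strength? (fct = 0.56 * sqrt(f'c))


fct = 0.56 * sqrt(34.6)
= 0.56 * 5.882
= 3.294 MPa

3.294


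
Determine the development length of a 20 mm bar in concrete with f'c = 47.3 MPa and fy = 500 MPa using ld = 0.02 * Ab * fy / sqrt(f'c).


Ab = pi * 20^2 / 4 = 314.159 mm2
ld = 0.02 * 314.159 * 500 / sqrt(47.3)
= 456.8 mm

456.8


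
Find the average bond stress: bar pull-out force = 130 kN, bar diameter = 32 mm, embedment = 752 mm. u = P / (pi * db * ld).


u = P / (pi * db * ld)
= 130 * 1000 / (pi * 32 * 752)
= 1.72 MPa

1.72


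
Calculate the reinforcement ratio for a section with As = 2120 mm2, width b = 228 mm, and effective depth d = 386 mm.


rho = As / (b * d)
= 2120 / (228 * 386)
= 0.0241

0.0241


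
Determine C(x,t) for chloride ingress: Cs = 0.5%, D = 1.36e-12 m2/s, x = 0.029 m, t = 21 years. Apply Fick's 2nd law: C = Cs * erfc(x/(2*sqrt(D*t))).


t_seconds = 21 * 365.25 * 24 * 3600 = 662709600.0 s
arg = 0.029 / (2 * sqrt(1.36e-12 * 662709600.0))
= 0.483
erfc(0.483) = 0.4946
C = 0.5 * 0.4946 = 0.2473%

0.2473


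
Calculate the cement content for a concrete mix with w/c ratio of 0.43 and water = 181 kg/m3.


Cement = water / (w/c)
= 181 / 0.43
= 420.9 kg/m3

420.9


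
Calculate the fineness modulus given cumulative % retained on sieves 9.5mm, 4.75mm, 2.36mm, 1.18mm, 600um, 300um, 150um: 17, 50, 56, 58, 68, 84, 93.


FM = sum(cumulative % retained) / 100
= 426 / 100
= 4.26

4.26


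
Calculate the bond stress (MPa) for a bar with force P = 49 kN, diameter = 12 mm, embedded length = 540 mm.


u = P / (pi * db * ld)
= 49 * 1000 / (pi * 12 * 540)
= 2.407 MPa

2.407


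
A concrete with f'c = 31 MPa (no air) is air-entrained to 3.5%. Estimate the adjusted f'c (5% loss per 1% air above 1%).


Strength loss = (3.5 - 1) * 5 = 12.5%
f'c = 31 * (1 - 12.5/100)
= 27.12 MPa

27.12


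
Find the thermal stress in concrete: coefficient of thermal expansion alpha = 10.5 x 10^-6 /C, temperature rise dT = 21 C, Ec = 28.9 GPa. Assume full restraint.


sigma = alpha * dT * Ec
= 10.5e-6 * 21 * 28.9 * 1000
= 6.372 MPa

6.372


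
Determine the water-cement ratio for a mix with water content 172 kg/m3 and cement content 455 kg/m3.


w/c = water / cement
w/c = 172 / 455 = 0.378

0.378


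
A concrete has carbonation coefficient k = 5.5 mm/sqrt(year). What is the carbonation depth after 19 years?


depth = k * sqrt(t)
= 5.5 * sqrt(19)
= 23.97 mm

23.97


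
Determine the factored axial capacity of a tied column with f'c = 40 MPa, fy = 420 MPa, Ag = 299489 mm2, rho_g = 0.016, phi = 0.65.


Ast = rho * Ag = 0.016 * 299489 = 4791.824 mm2
phi*Pn = 0.65 * 0.80 * (0.85 * 40 * (299489 - 4791.824) + 420 * 4791.824) / 1000
= 6256.78 kN

6256.78


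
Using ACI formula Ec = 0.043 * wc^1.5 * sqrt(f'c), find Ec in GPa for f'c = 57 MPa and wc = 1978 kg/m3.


Ec = 0.043 * 1978^1.5 * sqrt(57) / 1000
= 28.56 GPa

28.56


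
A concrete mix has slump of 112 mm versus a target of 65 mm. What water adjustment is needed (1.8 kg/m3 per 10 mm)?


Difference = 65 - 112 = -47 mm
Water adjustment = -47 * 1.8 / 10 = -8.5 kg/m3

-8.5


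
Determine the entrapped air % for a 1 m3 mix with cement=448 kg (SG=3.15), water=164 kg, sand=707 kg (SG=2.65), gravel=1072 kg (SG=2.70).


Vol cement = 448 / (3.15 * 1000) = 0.142222 m3
Vol water = 164 / 1000 = 0.164 m3
Vol sand = 707 / (2.65 * 1000) = 0.266792 m3
Vol gravel = 1072 / (2.70 * 1000) = 0.397037 m3
Total solid + water volume = 0.970052 m3
Air = (1 - 0.970052) * 100 = 2.99%

2.99


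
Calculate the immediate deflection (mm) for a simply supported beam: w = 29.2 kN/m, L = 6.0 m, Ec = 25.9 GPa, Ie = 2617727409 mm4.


Convert: L = 6.0 m = 6000 mm, Ec = 25.9 GPa = 25900 MPa
delta = 5 * 29.2 * 6000^4 / (384 * 25900 * 2617727409)
= 7.27 mm

7.27


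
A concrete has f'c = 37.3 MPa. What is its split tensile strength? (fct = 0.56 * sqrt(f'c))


fct = 0.56 * sqrt(37.3)
= 0.56 * 6.107
= 3.42 MPa

3.42


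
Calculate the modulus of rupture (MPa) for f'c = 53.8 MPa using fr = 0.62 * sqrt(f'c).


fr = 0.62 * sqrt(53.8)
= 4.548 MPa

4.548


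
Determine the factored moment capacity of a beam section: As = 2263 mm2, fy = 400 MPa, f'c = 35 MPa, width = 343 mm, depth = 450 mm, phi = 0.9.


a = As * fy / (0.85 * f'c * b)
= 2263 * 400 / (0.85 * 35 * 343)
= 88.7081 mm
Mn = As * fy * (d - a/2) / 10^6
= 367.1907 kN-m
phi*Mn = 0.9 * 367.1907 = 330.47 kN-m

330.47


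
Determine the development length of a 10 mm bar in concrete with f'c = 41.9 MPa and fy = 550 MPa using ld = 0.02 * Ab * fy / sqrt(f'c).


Ab = pi * 10^2 / 4 = 78.54 mm2
ld = 0.02 * 78.54 * 550 / sqrt(41.9)
= 133.5 mm

133.5


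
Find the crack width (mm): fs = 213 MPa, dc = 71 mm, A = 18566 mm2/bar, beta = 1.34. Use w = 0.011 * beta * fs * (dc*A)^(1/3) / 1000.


w = 0.011 * beta * fs * (dc * A)^(1/3) / 1000
= 0.011 * 1.34 * 213 * (71 * 18566)^(1/3) / 1000
= 0.344 mm

0.344


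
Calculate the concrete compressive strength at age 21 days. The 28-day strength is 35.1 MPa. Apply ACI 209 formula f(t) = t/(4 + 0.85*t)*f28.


f(21) = 21 / (4 + 0.85 * 21) * 35.1
= 21 / 21.85 * 35.1
= 33.73 MPa

33.73


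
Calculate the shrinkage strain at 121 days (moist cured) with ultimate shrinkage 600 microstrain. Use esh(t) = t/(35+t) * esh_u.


esh(121) = 121 / (35 + 121) * 600
= 121 / 156 * 600
= 465.4 microstrain

465.4


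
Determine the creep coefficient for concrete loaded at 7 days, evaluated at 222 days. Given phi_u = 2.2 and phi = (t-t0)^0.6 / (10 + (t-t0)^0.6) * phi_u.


dt = 222 - 7 = 215
phi = 215^0.6 / (10 + 215^0.6) * 2.2
= 1.573

1.573


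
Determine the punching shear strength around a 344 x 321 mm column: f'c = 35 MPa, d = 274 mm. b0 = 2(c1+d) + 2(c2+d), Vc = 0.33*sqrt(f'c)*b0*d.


b0 = 2*(344 + 274) + 2*(321 + 274) = 2426 mm
Vc = 0.33 * sqrt(35) * 2426 * 274 / 1000
= 1297.74 kN

1297.74


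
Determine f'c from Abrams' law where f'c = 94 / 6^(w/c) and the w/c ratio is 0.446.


f'c = 94 / 6^0.446
= 94 / 2.224
= 42.27 MPa

42.27


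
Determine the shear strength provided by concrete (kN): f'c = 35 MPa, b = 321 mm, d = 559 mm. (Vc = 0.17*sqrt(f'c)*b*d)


Vc = 0.17 * sqrt(35) * 321 * 559 / 1000
= 180.47 kN

180.47


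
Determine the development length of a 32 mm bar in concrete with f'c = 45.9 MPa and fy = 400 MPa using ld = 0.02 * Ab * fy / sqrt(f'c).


Ab = pi * 32^2 / 4 = 804.248 mm2
ld = 0.02 * 804.248 * 400 / sqrt(45.9)
= 949.7 mm

949.7


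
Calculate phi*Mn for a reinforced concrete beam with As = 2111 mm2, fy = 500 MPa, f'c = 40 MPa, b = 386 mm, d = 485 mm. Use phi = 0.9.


a = As * fy / (0.85 * f'c * b)
= 2111 * 500 / (0.85 * 40 * 386)
= 80.4252 mm
Mn = As * fy * (d - a/2) / 10^6
= 469.4731 kN-m
phi*Mn = 0.9 * 469.4731 = 422.53 kN-m

422.53


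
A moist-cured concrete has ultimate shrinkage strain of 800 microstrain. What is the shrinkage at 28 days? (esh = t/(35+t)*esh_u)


esh(28) = 28 / (35 + 28) * 800
= 28 / 63 * 800
= 355.6 microstrain

355.6


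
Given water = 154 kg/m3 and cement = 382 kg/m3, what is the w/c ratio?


w/c = water / cement
w/c = 154 / 382 = 0.403

0.403


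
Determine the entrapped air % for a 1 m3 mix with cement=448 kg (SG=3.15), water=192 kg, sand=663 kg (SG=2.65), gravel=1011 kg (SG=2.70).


Vol cement = 448 / (3.15 * 1000) = 0.142222 m3
Vol water = 192 / 1000 = 0.192 m3
Vol sand = 663 / (2.65 * 1000) = 0.250189 m3
Vol gravel = 1011 / (2.70 * 1000) = 0.374444 m3
Total solid + water volume = 0.958855 m3
Air = (1 - 0.958855) * 100 = 4.11%

4.11


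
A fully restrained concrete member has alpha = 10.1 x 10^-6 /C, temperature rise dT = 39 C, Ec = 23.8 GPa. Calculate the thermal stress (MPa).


sigma = alpha * dT * Ec
= 10.1e-6 * 39 * 23.8 * 1000
= 9.375 MPa

9.375


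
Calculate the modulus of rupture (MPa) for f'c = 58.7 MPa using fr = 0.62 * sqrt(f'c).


fr = 0.62 * sqrt(58.7)
= 4.75 MPa

4.75


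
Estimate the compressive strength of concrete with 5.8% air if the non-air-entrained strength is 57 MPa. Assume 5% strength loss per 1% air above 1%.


Strength loss = (5.8 - 1) * 5 = 24.0%
f'c = 57 * (1 - 24.0/100)
= 43.32 MPa

43.32


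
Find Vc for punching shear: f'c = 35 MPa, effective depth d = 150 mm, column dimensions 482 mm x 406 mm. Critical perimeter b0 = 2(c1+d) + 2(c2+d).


b0 = 2*(482 + 150) + 2*(406 + 150) = 2376 mm
Vc = 0.33 * sqrt(35) * 2376 * 150 / 1000
= 695.8 kN

695.8


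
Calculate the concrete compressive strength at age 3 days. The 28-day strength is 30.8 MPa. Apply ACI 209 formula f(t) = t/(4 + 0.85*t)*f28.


f(3) = 3 / (4 + 0.85 * 3) * 30.8
= 3 / 6.55 * 30.8
= 14.11 MPa

14.11


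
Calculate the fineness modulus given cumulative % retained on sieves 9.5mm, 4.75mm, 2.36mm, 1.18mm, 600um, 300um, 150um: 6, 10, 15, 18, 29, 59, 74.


FM = sum(cumulative % retained) / 100
= 211 / 100
= 2.11

2.11


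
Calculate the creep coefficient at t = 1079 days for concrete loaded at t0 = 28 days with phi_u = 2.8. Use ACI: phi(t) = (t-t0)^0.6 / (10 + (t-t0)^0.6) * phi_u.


dt = 1079 - 28 = 1051
phi = 1051^0.6 / (10 + 1051^0.6) * 2.8
= 2.427

2.427


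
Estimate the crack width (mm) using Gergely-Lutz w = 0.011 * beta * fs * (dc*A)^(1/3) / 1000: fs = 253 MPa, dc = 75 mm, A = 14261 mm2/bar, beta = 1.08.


w = 0.011 * beta * fs * (dc * A)^(1/3) / 1000
= 0.011 * 1.08 * 253 * (75 * 14261)^(1/3) / 1000
= 0.307 mm

0.307


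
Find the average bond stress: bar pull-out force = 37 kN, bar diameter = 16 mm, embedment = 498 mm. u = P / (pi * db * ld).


u = P / (pi * db * ld)
= 37 * 1000 / (pi * 16 * 498)
= 1.478 MPa

1.478


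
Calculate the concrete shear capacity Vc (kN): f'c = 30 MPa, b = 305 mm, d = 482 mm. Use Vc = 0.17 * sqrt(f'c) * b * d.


Vc = 0.17 * sqrt(30) * 305 * 482 / 1000
= 136.89 kN

136.89


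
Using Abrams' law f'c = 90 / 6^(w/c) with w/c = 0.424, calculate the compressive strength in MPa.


f'c = 90 / 6^0.424
= 90 / 2.138
= 42.1 MPa

42.1


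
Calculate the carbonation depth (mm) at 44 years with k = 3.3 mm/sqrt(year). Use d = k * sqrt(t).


depth = k * sqrt(t)
= 3.3 * sqrt(44)
= 21.89 mm

21.89


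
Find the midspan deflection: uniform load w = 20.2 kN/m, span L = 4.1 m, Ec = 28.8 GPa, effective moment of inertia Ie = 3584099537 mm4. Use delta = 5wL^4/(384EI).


Convert: L = 4.1 m = 4100 mm, Ec = 28.8 GPa = 28800 MPa
delta = 5 * 20.2 * 4100^4 / (384 * 28800 * 3584099537)
= 0.72 mm

0.72


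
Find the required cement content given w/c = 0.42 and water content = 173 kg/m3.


Cement = water / (w/c)
= 173 / 0.42
= 411.9 kg/m3

411.9


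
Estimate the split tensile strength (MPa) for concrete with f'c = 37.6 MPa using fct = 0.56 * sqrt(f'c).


fct = 0.56 * sqrt(37.6)
= 0.56 * 6.132
= 3.434 MPa

3.434


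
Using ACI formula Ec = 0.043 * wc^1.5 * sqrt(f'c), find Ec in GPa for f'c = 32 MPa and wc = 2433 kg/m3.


Ec = 0.043 * 2433^1.5 * sqrt(32) / 1000
= 29.19 GPa

29.19


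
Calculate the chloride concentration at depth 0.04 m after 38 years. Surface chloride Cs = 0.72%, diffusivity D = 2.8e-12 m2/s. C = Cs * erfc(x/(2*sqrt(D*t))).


t_seconds = 38 * 365.25 * 24 * 3600 = 1199188800.0 s
arg = 0.04 / (2 * sqrt(2.8e-12 * 1199188800.0))
= 0.3451
erfc(0.3451) = 0.6255
C = 0.72 * 0.6255 = 0.4503%

0.4503


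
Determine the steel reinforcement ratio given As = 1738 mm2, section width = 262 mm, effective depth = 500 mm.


rho = As / (b * d)
= 1738 / (262 * 500)
= 0.0133

0.0133


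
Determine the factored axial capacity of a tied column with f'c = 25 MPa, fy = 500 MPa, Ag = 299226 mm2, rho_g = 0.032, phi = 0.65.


Ast = rho * Ag = 0.032 * 299226 = 9575.232 mm2
phi*Pn = 0.65 * 0.80 * (0.85 * 25 * (299226 - 9575.232) + 500 * 9575.232) / 1000
= 5690.2 kN

5690.2


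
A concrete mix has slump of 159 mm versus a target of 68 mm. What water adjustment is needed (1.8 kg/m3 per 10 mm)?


Difference = 68 - 159 = -91 mm
Water adjustment = -91 * 1.8 / 10 = -16.4 kg/m3

-16.4


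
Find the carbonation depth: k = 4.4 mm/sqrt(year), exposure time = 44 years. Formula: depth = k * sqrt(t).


depth = k * sqrt(t)
= 4.4 * sqrt(44)
= 29.19 mm

29.19


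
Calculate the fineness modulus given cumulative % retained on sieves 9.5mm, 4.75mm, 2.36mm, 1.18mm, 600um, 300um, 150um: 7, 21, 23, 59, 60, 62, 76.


FM = sum(cumulative % retained) / 100
= 308 / 100
= 3.08

3.08


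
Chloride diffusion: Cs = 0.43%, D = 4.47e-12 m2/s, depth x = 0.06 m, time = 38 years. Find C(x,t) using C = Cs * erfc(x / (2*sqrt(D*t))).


t_seconds = 38 * 365.25 * 24 * 3600 = 1199188800.0 s
arg = 0.06 / (2 * sqrt(4.47e-12 * 1199188800.0))
= 0.4098
erfc(0.4098) = 0.5623
C = 0.43 * 0.5623 = 0.2418%

0.2418


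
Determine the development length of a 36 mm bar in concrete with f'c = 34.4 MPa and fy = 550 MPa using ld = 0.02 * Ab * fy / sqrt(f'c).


Ab = pi * 36^2 / 4 = 1017.876 mm2
ld = 0.02 * 1017.876 * 550 / sqrt(34.4)
= 1909.0 mm

1909.0


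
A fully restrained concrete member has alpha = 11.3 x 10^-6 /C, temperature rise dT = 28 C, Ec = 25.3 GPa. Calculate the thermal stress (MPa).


sigma = alpha * dT * Ec
= 11.3e-6 * 28 * 25.3 * 1000
= 8.005 MPa

8.005


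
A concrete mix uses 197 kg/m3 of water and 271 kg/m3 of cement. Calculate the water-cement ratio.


w/c = water / cement
w/c = 197 / 271 = 0.727

0.727


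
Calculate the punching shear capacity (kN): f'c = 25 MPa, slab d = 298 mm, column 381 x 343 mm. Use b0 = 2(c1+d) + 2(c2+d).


b0 = 2*(381 + 298) + 2*(343 + 298) = 2640 mm
Vc = 0.33 * sqrt(25) * 2640 * 298 / 1000
= 1298.09 kN

1298.09


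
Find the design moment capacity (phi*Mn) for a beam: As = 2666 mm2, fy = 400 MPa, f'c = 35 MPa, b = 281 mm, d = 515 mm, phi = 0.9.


a = As * fy / (0.85 * f'c * b)
= 2666 * 400 / (0.85 * 35 * 281)
= 127.5636 mm
Mn = As * fy * (d - a/2) / 10^6
= 481.1791 kN-m
phi*Mn = 0.9 * 481.1791 = 433.06 kN-m

433.06


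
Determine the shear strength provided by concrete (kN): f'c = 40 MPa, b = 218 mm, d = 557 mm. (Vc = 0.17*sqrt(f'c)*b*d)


Vc = 0.17 * sqrt(40) * 218 * 557 / 1000
= 130.55 kN

130.55


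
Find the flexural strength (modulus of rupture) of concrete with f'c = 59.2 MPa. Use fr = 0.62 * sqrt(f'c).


fr = 0.62 * sqrt(59.2)
= 4.77 MPa

4.77


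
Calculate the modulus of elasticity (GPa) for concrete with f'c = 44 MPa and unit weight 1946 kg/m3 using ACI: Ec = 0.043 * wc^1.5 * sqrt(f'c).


Ec = 0.043 * 1946^1.5 * sqrt(44) / 1000
= 24.49 GPa

24.49


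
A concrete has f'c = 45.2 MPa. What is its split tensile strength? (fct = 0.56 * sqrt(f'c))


fct = 0.56 * sqrt(45.2)
= 0.56 * 6.723
= 3.765 MPa

3.765


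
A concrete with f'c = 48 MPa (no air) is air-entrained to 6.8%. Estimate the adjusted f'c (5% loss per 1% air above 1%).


Strength loss = (6.8 - 1) * 5 = 29.0%
f'c = 48 * (1 - 29.0/100)
= 34.08 MPa

34.08


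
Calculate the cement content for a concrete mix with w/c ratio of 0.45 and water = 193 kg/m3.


Cement = water / (w/c)
= 193 / 0.45
= 428.9 kg/m3

428.9


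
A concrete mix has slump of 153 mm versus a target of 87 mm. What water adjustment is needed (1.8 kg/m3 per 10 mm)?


Difference = 87 - 153 = -66 mm
Water adjustment = -66 * 1.8 / 10 = -11.9 kg/m3

-11.9


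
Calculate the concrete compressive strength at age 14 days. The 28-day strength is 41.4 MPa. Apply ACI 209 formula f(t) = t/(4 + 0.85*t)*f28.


f(14) = 14 / (4 + 0.85 * 14) * 41.4
= 14 / 15.9 * 41.4
= 36.45 MPa

36.45


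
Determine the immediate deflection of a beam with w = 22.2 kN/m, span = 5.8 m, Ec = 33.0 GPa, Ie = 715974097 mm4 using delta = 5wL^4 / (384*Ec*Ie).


Convert: L = 5.8 m = 5800 mm, Ec = 33.0 GPa = 33000 MPa
delta = 5 * 22.2 * 5800^4 / (384 * 33000 * 715974097)
= 13.84 mm

13.84


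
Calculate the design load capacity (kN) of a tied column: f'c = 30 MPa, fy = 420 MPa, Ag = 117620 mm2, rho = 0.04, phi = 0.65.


Ast = rho * Ag = 0.04 * 117620 = 4704.8 mm2
phi*Pn = 0.65 * 0.80 * (0.85 * 30 * (117620 - 4704.8) + 420 * 4704.8) / 1000
= 2524.78 kN

2524.78


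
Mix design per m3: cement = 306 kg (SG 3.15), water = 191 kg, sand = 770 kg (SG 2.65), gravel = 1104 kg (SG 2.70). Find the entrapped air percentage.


Vol cement = 306 / (3.15 * 1000) = 0.097143 m3
Vol water = 191 / 1000 = 0.191 m3
Vol sand = 770 / (2.65 * 1000) = 0.290566 m3
Vol gravel = 1104 / (2.70 * 1000) = 0.408889 m3
Total solid + water volume = 0.987598 m3
Air = (1 - 0.987598) * 100 = 1.24%

1.24
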